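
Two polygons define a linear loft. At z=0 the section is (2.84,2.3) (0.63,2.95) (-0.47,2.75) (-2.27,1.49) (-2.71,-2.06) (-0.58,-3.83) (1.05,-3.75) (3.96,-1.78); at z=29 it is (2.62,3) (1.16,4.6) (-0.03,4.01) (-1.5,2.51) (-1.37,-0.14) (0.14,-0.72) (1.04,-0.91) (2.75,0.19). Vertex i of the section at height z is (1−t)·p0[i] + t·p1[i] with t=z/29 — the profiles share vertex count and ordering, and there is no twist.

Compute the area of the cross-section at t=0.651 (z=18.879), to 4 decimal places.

Area at t=0.651: 22.3071

Cross-section at t=0.651: each vertex is (1-t)·p0[i] + t·p1[i].
  v1: (1-0.651)·(2.84,2.3) + 0.651·(2.62,3) = (2.6968,2.7557)
  v2: (1-0.651)·(0.63,2.95) + 0.651·(1.16,4.6) = (0.9750,4.0241)
  v3: (1-0.651)·(-0.47,2.75) + 0.651·(-0.03,4.01) = (-0.1836,3.5703)
  v4: (1-0.651)·(-2.27,1.49) + 0.651·(-1.5,2.51) = (-1.7687,2.1540)
  v5: (1-0.651)·(-2.71,-2.06) + 0.651·(-1.37,-0.14) = (-1.8377,-0.8101)
  v6: (1-0.651)·(-0.58,-3.83) + 0.651·(0.14,-0.72) = (-0.1113,-1.8054)
  v7: (1-0.651)·(1.05,-3.75) + 0.651·(1.04,-0.91) = (1.0435,-1.9012)
  v8: (1-0.651)·(3.96,-1.78) + 0.651·(2.75,0.19) = (3.1723,-0.4975)
Shoelace sum Σ(x_i·y_{i+1} − x_{i+1}·y_i):
  i=1: 2.6968·4.0241 − 0.9750·2.7557 = +8.1654 (running +8.1654)
  i=2: 0.9750·3.5703 − -0.1836·4.0241 = +4.2198 (running +12.3851)
  i=3: -0.1836·2.1540 − -1.7687·3.5703 = +5.9194 (running +18.3046)
  i=4: -1.7687·-0.8101 − -1.8377·2.1540 = +5.3912 (running +23.6957)
  i=5: -1.8377·-1.8054 − -0.1113·-0.8101 = +3.2275 (running +26.9233)
  i=6: -0.1113·-1.9012 − 1.0435·-1.8054 = +2.0955 (running +29.0188)
  i=7: 1.0435·-0.4975 − 3.1723·-1.9012 = +5.5119 (running +34.5306)
  i=8: 3.1723·2.7557 − 2.6968·-0.4975 = +10.0836 (running +44.6142)
Area = |Σ|/2 = |44.6142|/2 = 22.3071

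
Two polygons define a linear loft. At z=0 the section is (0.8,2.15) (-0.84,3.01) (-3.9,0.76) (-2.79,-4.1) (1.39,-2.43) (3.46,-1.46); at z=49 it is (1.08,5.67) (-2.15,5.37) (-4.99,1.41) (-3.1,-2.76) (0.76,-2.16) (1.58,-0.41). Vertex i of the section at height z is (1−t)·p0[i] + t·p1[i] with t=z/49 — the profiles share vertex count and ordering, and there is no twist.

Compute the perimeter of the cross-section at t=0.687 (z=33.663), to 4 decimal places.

Cross-section at t=0.687: each vertex is (1-t)·p0[i] + t·p1[i].
  v1: (1-0.687)·(0.8,2.15) + 0.687·(1.08,5.67) = (0.9924,4.5682)
  v2: (1-0.687)·(-0.84,3.01) + 0.687·(-2.15,5.37) = (-1.7400,4.6313)
  v3: (1-0.687)·(-3.9,0.76) + 0.687·(-4.99,1.41) = (-4.6488,1.2066)
  v4: (1-0.687)·(-2.79,-4.1) + 0.687·(-3.1,-2.76) = (-3.0030,-3.1794)
  v5: (1-0.687)·(1.39,-2.43) + 0.687·(0.76,-2.16) = (0.9572,-2.2445)
  v6: (1-0.687)·(3.46,-1.46) + 0.687·(1.58,-0.41) = (2.1684,-0.7386)
Perimeter = Σ |v_{i+1} − v_i|:
  edge 1→2: √(-2.7323² + 0.0631²) = 2.7331 (running 2.7331)
  edge 2→3: √(-2.9089² + -3.4248²) = 4.4934 (running 7.2264)
  edge 3→4: √(1.6459² + -4.3860²) = 4.6846 (running 11.9111)
  edge 4→5: √(3.9602² + 0.9349²) = 4.0690 (running 15.9801)
  edge 5→6: √(1.2112² + 1.5059²) = 1.9325 (running 17.9126)
  edge 6→1: √(-1.1761² + 5.3069²) = 5.4356 (running 23.3483)
Perimeter = 23.3483

Perimeter at t=0.687: 23.3483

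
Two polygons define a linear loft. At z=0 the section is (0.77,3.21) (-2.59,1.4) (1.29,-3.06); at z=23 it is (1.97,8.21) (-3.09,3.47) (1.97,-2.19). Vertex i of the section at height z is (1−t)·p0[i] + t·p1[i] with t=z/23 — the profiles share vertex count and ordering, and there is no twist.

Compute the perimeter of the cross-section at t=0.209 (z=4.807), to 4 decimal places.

Perimeter at t=0.209: 17.8429

Cross-section at t=0.209: each vertex is (1-t)·p0[i] + t·p1[i].
  v1: (1-0.209)·(0.77,3.21) + 0.209·(1.97,8.21) = (1.0208,4.2550)
  v2: (1-0.209)·(-2.59,1.4) + 0.209·(-3.09,3.47) = (-2.6945,1.8326)
  v3: (1-0.209)·(1.29,-3.06) + 0.209·(1.97,-2.19) = (1.4321,-2.8782)
Perimeter = Σ |v_{i+1} − v_i|:
  edge 1→2: √(-3.7153² + -2.4224²) = 4.4352 (running 4.4352)
  edge 2→3: √(4.1266² + -4.7108²) = 6.2626 (running 10.6979)
  edge 3→1: √(-0.4113² + 7.1332²) = 7.1450 (running 17.8429)
Perimeter = 17.8429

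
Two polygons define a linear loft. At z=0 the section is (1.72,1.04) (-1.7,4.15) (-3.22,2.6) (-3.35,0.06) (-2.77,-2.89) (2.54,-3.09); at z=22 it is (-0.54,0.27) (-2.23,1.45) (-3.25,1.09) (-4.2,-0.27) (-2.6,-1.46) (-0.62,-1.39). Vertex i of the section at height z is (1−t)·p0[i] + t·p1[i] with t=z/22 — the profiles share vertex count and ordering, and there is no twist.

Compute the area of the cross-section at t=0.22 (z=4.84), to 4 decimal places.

Area at t=0.22: 23.7603

Cross-section at t=0.22: each vertex is (1-t)·p0[i] + t·p1[i].
  v1: (1-0.22)·(1.72,1.04) + 0.22·(-0.54,0.27) = (1.2228,0.8706)
  v2: (1-0.22)·(-1.7,4.15) + 0.22·(-2.23,1.45) = (-1.8166,3.5560)
  v3: (1-0.22)·(-3.22,2.6) + 0.22·(-3.25,1.09) = (-3.2266,2.2678)
  v4: (1-0.22)·(-3.35,0.06) + 0.22·(-4.2,-0.27) = (-3.5370,-0.0126)
  v5: (1-0.22)·(-2.77,-2.89) + 0.22·(-2.6,-1.46) = (-2.7326,-2.5754)
  v6: (1-0.22)·(2.54,-3.09) + 0.22·(-0.62,-1.39) = (1.8448,-2.7160)
Shoelace sum Σ(x_i·y_{i+1} − x_{i+1}·y_i):
  i=1: 1.2228·3.5560 − -1.8166·0.8706 = +5.9298 (running +5.9298)
  i=2: -1.8166·2.2678 − -3.2266·3.5560 = +7.3541 (running +13.2839)
  i=3: -3.2266·-0.0126 − -3.5370·2.2678 = +8.0619 (running +21.3458)
  i=4: -3.5370·-2.5754 − -2.7326·-0.0126 = +9.0748 (running +30.4205)
  i=5: -2.7326·-2.7160 − 1.8448·-2.5754 = +12.1728 (running +42.5934)
  i=6: 1.8448·0.8706 − 1.2228·-2.7160 = +4.9272 (running +47.5206)
Area = |Σ|/2 = |47.5206|/2 = 23.7603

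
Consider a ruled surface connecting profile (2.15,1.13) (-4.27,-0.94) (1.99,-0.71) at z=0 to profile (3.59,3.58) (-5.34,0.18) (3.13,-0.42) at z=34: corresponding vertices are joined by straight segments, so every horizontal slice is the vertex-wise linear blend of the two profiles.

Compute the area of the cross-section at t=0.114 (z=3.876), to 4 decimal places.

Area at t=0.114: 6.7796

Cross-section at t=0.114: each vertex is (1-t)·p0[i] + t·p1[i].
  v1: (1-0.114)·(2.15,1.13) + 0.114·(3.59,3.58) = (2.3142,1.4093)
  v2: (1-0.114)·(-4.27,-0.94) + 0.114·(-5.34,0.18) = (-4.3920,-0.8123)
  v3: (1-0.114)·(1.99,-0.71) + 0.114·(3.13,-0.42) = (2.1200,-0.6769)
Shoelace sum Σ(x_i·y_{i+1} − x_{i+1}·y_i):
  i=1: 2.3142·-0.8123 − -4.3920·1.4093 = +4.3098 (running +4.3098)
  i=2: -4.3920·-0.6769 − 2.1200·-0.8123 = +4.6952 (running +9.0050)
  i=3: 2.1200·1.4093 − 2.3142·-0.6769 = +4.5542 (running +13.5592)
Area = |Σ|/2 = |13.5592|/2 = 6.7796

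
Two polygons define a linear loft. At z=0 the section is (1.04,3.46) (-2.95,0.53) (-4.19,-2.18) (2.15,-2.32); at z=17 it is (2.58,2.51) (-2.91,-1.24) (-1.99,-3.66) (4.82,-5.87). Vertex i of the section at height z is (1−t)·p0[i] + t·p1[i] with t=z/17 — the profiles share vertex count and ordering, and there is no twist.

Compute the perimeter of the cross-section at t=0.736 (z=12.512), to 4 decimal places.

Cross-section at t=0.736: each vertex is (1-t)·p0[i] + t·p1[i].
  v1: (1-0.736)·(1.04,3.46) + 0.736·(2.58,2.51) = (2.1734,2.7608)
  v2: (1-0.736)·(-2.95,0.53) + 0.736·(-2.91,-1.24) = (-2.9206,-0.7727)
  v3: (1-0.736)·(-4.19,-2.18) + 0.736·(-1.99,-3.66) = (-2.5708,-3.2693)
  v4: (1-0.736)·(2.15,-2.32) + 0.736·(4.82,-5.87) = (4.1151,-4.9328)
Perimeter = Σ |v_{i+1} − v_i|:
  edge 1→2: √(-5.0940² + -3.5335²) = 6.1996 (running 6.1996)
  edge 2→3: √(0.3498² + -2.4966²) = 2.5209 (running 8.7205)
  edge 3→4: √(6.6859² + -1.6635²) = 6.8898 (running 15.6103)
  edge 4→1: √(-1.9417² + 7.6936²) = 7.9348 (running 23.5451)
Perimeter = 23.5451

Perimeter at t=0.736: 23.5451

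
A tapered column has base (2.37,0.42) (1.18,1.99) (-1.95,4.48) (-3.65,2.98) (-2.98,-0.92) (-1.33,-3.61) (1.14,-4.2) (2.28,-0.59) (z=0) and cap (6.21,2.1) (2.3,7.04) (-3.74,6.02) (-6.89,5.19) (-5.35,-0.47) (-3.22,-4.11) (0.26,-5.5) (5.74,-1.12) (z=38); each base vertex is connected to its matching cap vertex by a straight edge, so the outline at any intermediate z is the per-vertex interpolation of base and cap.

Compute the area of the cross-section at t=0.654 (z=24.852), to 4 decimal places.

Cross-section at t=0.654: each vertex is (1-t)·p0[i] + t·p1[i].
  v1: (1-0.654)·(2.37,0.42) + 0.654·(6.21,2.1) = (4.8814,1.5187)
  v2: (1-0.654)·(1.18,1.99) + 0.654·(2.3,7.04) = (1.9125,5.2927)
  v3: (1-0.654)·(-1.95,4.48) + 0.654·(-3.74,6.02) = (-3.1207,5.4872)
  v4: (1-0.654)·(-3.65,2.98) + 0.654·(-6.89,5.19) = (-5.7690,4.4253)
  v5: (1-0.654)·(-2.98,-0.92) + 0.654·(-5.35,-0.47) = (-4.5300,-0.6257)
  v6: (1-0.654)·(-1.33,-3.61) + 0.654·(-3.22,-4.11) = (-2.5661,-3.9370)
  v7: (1-0.654)·(1.14,-4.2) + 0.654·(0.26,-5.5) = (0.5645,-5.0502)
  v8: (1-0.654)·(2.28,-0.59) + 0.654·(5.74,-1.12) = (4.5428,-0.9366)
Shoelace sum Σ(x_i·y_{i+1} − x_{i+1}·y_i):
  i=1: 4.8814·5.2927 − 1.9125·1.5187 = +22.9311 (running +22.9311)
  i=2: 1.9125·5.4872 − -3.1207·5.2927 = +27.0108 (running +49.9419)
  i=3: -3.1207·4.4253 − -5.7690·5.4872 = +17.8452 (running +67.7871)
  i=4: -5.7690·-0.6257 − -4.5300·4.4253 = +23.6563 (running +91.4434)
  i=5: -4.5300·-3.9370 − -2.5661·-0.6257 = +16.2289 (running +107.6724)
  i=6: -2.5661·-5.0502 − 0.5645·-3.9370 = +15.1815 (running +122.8538)
  i=7: 0.5645·-0.9366 − 4.5428·-5.0502 = +22.4135 (running +145.2674)
  i=8: 4.5428·1.5187 − 4.8814·-0.9366 = +11.4713 (running +156.7387)
Area = |Σ|/2 = |156.7387|/2 = 78.3693

Area at t=0.654: 78.3693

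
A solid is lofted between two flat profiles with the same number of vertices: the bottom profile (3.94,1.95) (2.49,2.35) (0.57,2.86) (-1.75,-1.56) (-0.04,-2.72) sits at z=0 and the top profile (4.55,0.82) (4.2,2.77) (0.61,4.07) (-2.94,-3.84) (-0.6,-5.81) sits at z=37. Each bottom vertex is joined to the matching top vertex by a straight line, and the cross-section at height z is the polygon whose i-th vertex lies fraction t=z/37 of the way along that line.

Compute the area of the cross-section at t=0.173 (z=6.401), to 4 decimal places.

Cross-section at t=0.173: each vertex is (1-t)·p0[i] + t·p1[i].
  v1: (1-0.173)·(3.94,1.95) + 0.173·(4.55,0.82) = (4.0455,1.7545)
  v2: (1-0.173)·(2.49,2.35) + 0.173·(4.2,2.77) = (2.7858,2.4227)
  v3: (1-0.173)·(0.57,2.86) + 0.173·(0.61,4.07) = (0.5769,3.0693)
  v4: (1-0.173)·(-1.75,-1.56) + 0.173·(-2.94,-3.84) = (-1.9559,-1.9544)
  v5: (1-0.173)·(-0.04,-2.72) + 0.173·(-0.6,-5.81) = (-0.1369,-3.2546)
Shoelace sum Σ(x_i·y_{i+1} − x_{i+1}·y_i):
  i=1: 4.0455·2.4227 − 2.7858·1.7545 = +4.9132 (running +4.9132)
  i=2: 2.7858·3.0693 − 0.5769·2.4227 = +7.1530 (running +12.0661)
  i=3: 0.5769·-1.9544 − -1.9559·3.0693 = +4.8757 (running +16.9418)
  i=4: -1.9559·-3.2546 − -0.1369·-1.9544 = +6.0980 (running +23.0398)
  i=5: -0.1369·1.7545 − 4.0455·-3.2546 = +12.9263 (running +35.9661)
Area = |Σ|/2 = |35.9661|/2 = 17.9830

Area at t=0.173: 17.9830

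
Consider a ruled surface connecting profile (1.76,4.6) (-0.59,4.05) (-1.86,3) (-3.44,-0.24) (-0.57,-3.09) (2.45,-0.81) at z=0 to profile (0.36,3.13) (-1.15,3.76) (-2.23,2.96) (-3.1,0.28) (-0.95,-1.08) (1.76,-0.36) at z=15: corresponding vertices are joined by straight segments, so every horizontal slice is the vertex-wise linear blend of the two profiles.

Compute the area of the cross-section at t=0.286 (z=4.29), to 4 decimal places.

Cross-section at t=0.286: each vertex is (1-t)·p0[i] + t·p1[i].
  v1: (1-0.286)·(1.76,4.6) + 0.286·(0.36,3.13) = (1.3596,4.1796)
  v2: (1-0.286)·(-0.59,4.05) + 0.286·(-1.15,3.76) = (-0.7502,3.9671)
  v3: (1-0.286)·(-1.86,3) + 0.286·(-2.23,2.96) = (-1.9658,2.9886)
  v4: (1-0.286)·(-3.44,-0.24) + 0.286·(-3.1,0.28) = (-3.3428,-0.0913)
  v5: (1-0.286)·(-0.57,-3.09) + 0.286·(-0.95,-1.08) = (-0.6787,-2.5151)
  v6: (1-0.286)·(2.45,-0.81) + 0.286·(1.76,-0.36) = (2.2527,-0.6813)
Shoelace sum Σ(x_i·y_{i+1} − x_{i+1}·y_i):
  i=1: 1.3596·3.9671 − -0.7502·4.1796 = +8.5290 (running +8.5290)
  i=2: -0.7502·2.9886 − -1.9658·3.9671 = +5.5566 (running +14.0856)
  i=3: -1.9658·-0.0913 − -3.3428·2.9886 = +10.1695 (running +24.2551)
  i=4: -3.3428·-2.5151 − -0.6787·-0.0913 = +8.3456 (running +32.6006)
  i=5: -0.6787·-0.6813 − 2.2527·-2.5151 = +6.1281 (running +38.7288)
  i=6: 2.2527·4.1796 − 1.3596·-0.6813 = +10.3415 (running +49.0702)
Area = |Σ|/2 = |49.0702|/2 = 24.5351

Area at t=0.286: 24.5351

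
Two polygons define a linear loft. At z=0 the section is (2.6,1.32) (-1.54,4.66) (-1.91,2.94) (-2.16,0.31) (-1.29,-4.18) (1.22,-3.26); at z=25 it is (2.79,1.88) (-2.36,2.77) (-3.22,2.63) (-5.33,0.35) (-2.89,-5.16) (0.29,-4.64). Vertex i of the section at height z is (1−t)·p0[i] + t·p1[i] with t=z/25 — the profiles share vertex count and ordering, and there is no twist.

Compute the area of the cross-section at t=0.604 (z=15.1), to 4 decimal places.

Cross-section at t=0.604: each vertex is (1-t)·p0[i] + t·p1[i].
  v1: (1-0.604)·(2.6,1.32) + 0.604·(2.79,1.88) = (2.7148,1.6582)
  v2: (1-0.604)·(-1.54,4.66) + 0.604·(-2.36,2.77) = (-2.0353,3.5184)
  v3: (1-0.604)·(-1.91,2.94) + 0.604·(-3.22,2.63) = (-2.7012,2.7528)
  v4: (1-0.604)·(-2.16,0.31) + 0.604·(-5.33,0.35) = (-4.0747,0.3342)
  v5: (1-0.604)·(-1.29,-4.18) + 0.604·(-2.89,-5.16) = (-2.2564,-4.7719)
  v6: (1-0.604)·(1.22,-3.26) + 0.604·(0.29,-4.64) = (0.6583,-4.0935)
Shoelace sum Σ(x_i·y_{i+1} − x_{i+1}·y_i):
  i=1: 2.7148·3.5184 − -2.0353·1.6582 = +12.9267 (running +12.9267)
  i=2: -2.0353·2.7528 − -2.7012·3.5184 = +3.9015 (running +16.8282)
  i=3: -2.7012·0.3342 − -4.0747·2.7528 = +10.3140 (running +27.1422)
  i=4: -4.0747·-4.7719 − -2.2564·0.3342 = +20.1980 (running +47.3402)
  i=5: -2.2564·-4.0935 − 0.6583·-4.7719 = +12.3779 (running +59.7181)
  i=6: 0.6583·1.6582 − 2.7148·-4.0935 = +12.2045 (running +71.9226)
Area = |Σ|/2 = |71.9226|/2 = 35.9613

Area at t=0.604: 35.9613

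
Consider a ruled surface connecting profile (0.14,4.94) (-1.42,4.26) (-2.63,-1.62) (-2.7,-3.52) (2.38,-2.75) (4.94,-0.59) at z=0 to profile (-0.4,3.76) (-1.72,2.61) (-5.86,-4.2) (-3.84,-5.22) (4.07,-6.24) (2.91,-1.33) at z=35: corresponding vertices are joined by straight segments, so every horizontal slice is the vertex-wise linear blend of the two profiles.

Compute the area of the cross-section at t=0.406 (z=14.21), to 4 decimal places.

Cross-section at t=0.406: each vertex is (1-t)·p0[i] + t·p1[i].
  v1: (1-0.406)·(0.14,4.94) + 0.406·(-0.4,3.76) = (-0.0792,4.4609)
  v2: (1-0.406)·(-1.42,4.26) + 0.406·(-1.72,2.61) = (-1.5418,3.5901)
  v3: (1-0.406)·(-2.63,-1.62) + 0.406·(-5.86,-4.2) = (-3.9414,-2.6675)
  v4: (1-0.406)·(-2.7,-3.52) + 0.406·(-3.84,-5.22) = (-3.1628,-4.2102)
  v5: (1-0.406)·(2.38,-2.75) + 0.406·(4.07,-6.24) = (3.0661,-4.1669)
  v6: (1-0.406)·(4.94,-0.59) + 0.406·(2.91,-1.33) = (4.1158,-0.8904)
Shoelace sum Σ(x_i·y_{i+1} − x_{i+1}·y_i):
  i=1: -0.0792·3.5901 − -1.5418·4.4609 = +6.5934 (running +6.5934)
  i=2: -1.5418·-2.6675 − -3.9414·3.5901 = +18.2627 (running +24.8560)
  i=3: -3.9414·-4.2102 − -3.1628·-2.6675 = +8.1572 (running +33.0132)
  i=4: -3.1628·-4.1669 − 3.0661·-4.2102 = +26.0884 (running +59.1016)
  i=5: 3.0661·-0.8904 − 4.1158·-4.1669 = +14.4202 (running +73.5218)
  i=6: 4.1158·4.4609 − -0.0792·-0.8904 = +18.2898 (running +91.8116)
Area = |Σ|/2 = |91.8116|/2 = 45.9058

Area at t=0.406: 45.9058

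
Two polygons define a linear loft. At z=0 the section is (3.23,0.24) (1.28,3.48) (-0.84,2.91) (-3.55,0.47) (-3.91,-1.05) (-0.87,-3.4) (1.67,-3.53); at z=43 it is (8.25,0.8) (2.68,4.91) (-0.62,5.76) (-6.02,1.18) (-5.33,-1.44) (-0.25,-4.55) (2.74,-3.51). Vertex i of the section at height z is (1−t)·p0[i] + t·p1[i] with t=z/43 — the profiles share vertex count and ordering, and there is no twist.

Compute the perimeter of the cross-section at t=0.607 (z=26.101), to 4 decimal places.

Perimeter at t=0.607: 30.0791

Cross-section at t=0.607: each vertex is (1-t)·p0[i] + t·p1[i].
  v1: (1-0.607)·(3.23,0.24) + 0.607·(8.25,0.8) = (6.2771,0.5799)
  v2: (1-0.607)·(1.28,3.48) + 0.607·(2.68,4.91) = (2.1298,4.3480)
  v3: (1-0.607)·(-0.84,2.91) + 0.607·(-0.62,5.76) = (-0.7065,4.6399)
  v4: (1-0.607)·(-3.55,0.47) + 0.607·(-6.02,1.18) = (-5.0493,0.9010)
  v5: (1-0.607)·(-3.91,-1.05) + 0.607·(-5.33,-1.44) = (-4.7719,-1.2867)
  v6: (1-0.607)·(-0.87,-3.4) + 0.607·(-0.25,-4.55) = (-0.4937,-4.0980)
  v7: (1-0.607)·(1.67,-3.53) + 0.607·(2.74,-3.51) = (2.3195,-3.5179)
Perimeter = Σ |v_{i+1} − v_i|:
  edge 1→2: √(-4.1473² + 3.7681²) = 5.6035 (running 5.6035)
  edge 2→3: √(-2.8363² + 0.2919²) = 2.8512 (running 8.4547)
  edge 3→4: √(-4.3428² + -3.7390²) = 5.7306 (running 14.1854)
  edge 4→5: √(0.2773² + -2.1877²) = 2.2052 (running 16.3906)
  edge 5→6: √(4.2783² + -2.8113²) = 5.1193 (running 21.5099)
  edge 6→7: √(2.8132² + 0.5802²) = 2.8724 (running 24.3822)
  edge 7→1: √(3.9576² + 4.0978²) = 5.6969 (running 30.0791)
Perimeter = 30.0791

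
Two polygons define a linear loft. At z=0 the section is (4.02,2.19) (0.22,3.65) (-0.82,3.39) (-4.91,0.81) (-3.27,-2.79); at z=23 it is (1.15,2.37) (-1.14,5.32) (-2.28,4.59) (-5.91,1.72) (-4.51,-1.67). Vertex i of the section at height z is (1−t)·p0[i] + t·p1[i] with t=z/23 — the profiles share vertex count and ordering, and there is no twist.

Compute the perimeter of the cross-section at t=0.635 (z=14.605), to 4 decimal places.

Perimeter at t=0.635: 21.0673

Cross-section at t=0.635: each vertex is (1-t)·p0[i] + t·p1[i].
  v1: (1-0.635)·(4.02,2.19) + 0.635·(1.15,2.37) = (2.1975,2.3043)
  v2: (1-0.635)·(0.22,3.65) + 0.635·(-1.14,5.32) = (-0.6436,4.7104)
  v3: (1-0.635)·(-0.82,3.39) + 0.635·(-2.28,4.59) = (-1.7471,4.1520)
  v4: (1-0.635)·(-4.91,0.81) + 0.635·(-5.91,1.72) = (-5.5450,1.3879)
  v5: (1-0.635)·(-3.27,-2.79) + 0.635·(-4.51,-1.67) = (-4.0574,-2.0788)
Perimeter = Σ |v_{i+1} − v_i|:
  edge 1→2: √(-2.8411² + 2.4061²) = 3.7231 (running 3.7231)
  edge 2→3: √(-1.1035² + -0.5584²) = 1.2368 (running 4.9599)
  edge 3→4: √(-3.7979² + -2.7641²) = 4.6973 (running 9.6572)
  edge 4→5: √(1.4876² + -3.4667²) = 3.7723 (running 13.4295)
  edge 5→1: √(6.2549² + 4.3831²) = 7.6378 (running 21.0673)
Perimeter = 21.0673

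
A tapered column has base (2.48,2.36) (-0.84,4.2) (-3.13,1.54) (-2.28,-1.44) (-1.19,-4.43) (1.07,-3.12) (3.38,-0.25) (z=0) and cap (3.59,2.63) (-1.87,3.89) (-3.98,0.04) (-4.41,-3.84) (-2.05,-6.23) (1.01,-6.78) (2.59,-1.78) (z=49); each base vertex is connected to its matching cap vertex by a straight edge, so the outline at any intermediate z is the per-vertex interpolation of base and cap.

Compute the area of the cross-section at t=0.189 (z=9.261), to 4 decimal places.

Cross-section at t=0.189: each vertex is (1-t)·p0[i] + t·p1[i].
  v1: (1-0.189)·(2.48,2.36) + 0.189·(3.59,2.63) = (2.6898,2.4110)
  v2: (1-0.189)·(-0.84,4.2) + 0.189·(-1.87,3.89) = (-1.0347,4.1414)
  v3: (1-0.189)·(-3.13,1.54) + 0.189·(-3.98,0.04) = (-3.2906,1.2565)
  v4: (1-0.189)·(-2.28,-1.44) + 0.189·(-4.41,-3.84) = (-2.6826,-1.8936)
  v5: (1-0.189)·(-1.19,-4.43) + 0.189·(-2.05,-6.23) = (-1.3525,-4.7702)
  v6: (1-0.189)·(1.07,-3.12) + 0.189·(1.01,-6.78) = (1.0587,-3.8117)
  v7: (1-0.189)·(3.38,-0.25) + 0.189·(2.59,-1.78) = (3.2307,-0.5392)
Shoelace sum Σ(x_i·y_{i+1} − x_{i+1}·y_i):
  i=1: 2.6898·4.1414 − -1.0347·2.4110 = +13.6341 (running +13.6341)
  i=2: -1.0347·1.2565 − -3.2906·4.1414 = +12.3279 (running +25.9620)
  i=3: -3.2906·-1.8936 − -2.6826·1.2565 = +9.6018 (running +35.5638)
  i=4: -2.6826·-4.7702 − -1.3525·-1.8936 = +10.2352 (running +45.7991)
  i=5: -1.3525·-3.8117 − 1.0587·-4.7702 = +10.2056 (running +56.0046)
  i=6: 1.0587·-0.5392 − 3.2307·-3.8117 = +11.7438 (running +67.7484)
  i=7: 3.2307·2.4110 − 2.6898·-0.5392 = +9.2395 (running +76.9879)
Area = |Σ|/2 = |76.9879|/2 = 38.4940

Area at t=0.189: 38.4940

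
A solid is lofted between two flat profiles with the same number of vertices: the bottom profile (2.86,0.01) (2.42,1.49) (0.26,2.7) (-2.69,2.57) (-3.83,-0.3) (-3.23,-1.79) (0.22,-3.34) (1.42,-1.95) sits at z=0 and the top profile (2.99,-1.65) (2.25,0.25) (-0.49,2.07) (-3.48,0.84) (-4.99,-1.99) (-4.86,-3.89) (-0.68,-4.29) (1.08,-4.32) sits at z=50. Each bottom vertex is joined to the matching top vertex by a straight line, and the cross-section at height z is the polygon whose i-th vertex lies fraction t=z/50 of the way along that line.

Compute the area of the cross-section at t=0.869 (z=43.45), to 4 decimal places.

Cross-section at t=0.869: each vertex is (1-t)·p0[i] + t·p1[i].
  v1: (1-0.869)·(2.86,0.01) + 0.869·(2.99,-1.65) = (2.9730,-1.4325)
  v2: (1-0.869)·(2.42,1.49) + 0.869·(2.25,0.25) = (2.2723,0.4124)
  v3: (1-0.869)·(0.26,2.7) + 0.869·(-0.49,2.07) = (-0.3917,2.1525)
  v4: (1-0.869)·(-2.69,2.57) + 0.869·(-3.48,0.84) = (-3.3765,1.0666)
  v5: (1-0.869)·(-3.83,-0.3) + 0.869·(-4.99,-1.99) = (-4.8380,-1.7686)
  v6: (1-0.869)·(-3.23,-1.79) + 0.869·(-4.86,-3.89) = (-4.6465,-3.6149)
  v7: (1-0.869)·(0.22,-3.34) + 0.869·(-0.68,-4.29) = (-0.5621,-4.1655)
  v8: (1-0.869)·(1.42,-1.95) + 0.869·(1.08,-4.32) = (1.1245,-4.0095)
Shoelace sum Σ(x_i·y_{i+1} − x_{i+1}·y_i):
  i=1: 2.9730·0.4124 − 2.2723·-1.4325 = +4.4813 (running +4.4813)
  i=2: 2.2723·2.1525 − -0.3917·0.4124 = +5.0527 (running +9.5340)
  i=3: -0.3917·1.0666 − -3.3765·2.1525 = +6.8502 (running +16.3842)
  i=4: -3.3765·-1.7686 − -4.8380·1.0666 = +11.1321 (running +27.5163)
  i=5: -4.8380·-3.6149 − -4.6465·-1.7686 = +9.2712 (running +36.7875)
  i=6: -4.6465·-4.1655 − -0.5621·-3.6149 = +17.3232 (running +54.1107)
  i=7: -0.5621·-4.0095 − 1.1245·-4.1655 = +6.9381 (running +61.0488)
  i=8: 1.1245·-1.4325 − 2.9730·-4.0095 = +10.3093 (running +71.3581)
Area = |Σ|/2 = |71.3581|/2 = 35.6790

Area at t=0.869: 35.6790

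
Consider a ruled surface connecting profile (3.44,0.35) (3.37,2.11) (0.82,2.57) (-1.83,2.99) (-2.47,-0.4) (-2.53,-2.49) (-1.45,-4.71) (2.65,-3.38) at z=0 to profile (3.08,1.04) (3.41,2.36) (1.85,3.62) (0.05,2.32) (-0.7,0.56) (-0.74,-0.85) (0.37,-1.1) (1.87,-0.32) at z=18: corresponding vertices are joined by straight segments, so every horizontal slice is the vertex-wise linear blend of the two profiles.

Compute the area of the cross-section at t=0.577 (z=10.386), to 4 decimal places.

Area at t=0.577: 20.5564

Cross-section at t=0.577: each vertex is (1-t)·p0[i] + t·p1[i].
  v1: (1-0.577)·(3.44,0.35) + 0.577·(3.08,1.04) = (3.2323,0.7481)
  v2: (1-0.577)·(3.37,2.11) + 0.577·(3.41,2.36) = (3.3931,2.2542)
  v3: (1-0.577)·(0.82,2.57) + 0.577·(1.85,3.62) = (1.4143,3.1759)
  v4: (1-0.577)·(-1.83,2.99) + 0.577·(0.05,2.32) = (-0.7452,2.6034)
  v5: (1-0.577)·(-2.47,-0.4) + 0.577·(-0.7,0.56) = (-1.4487,0.1539)
  v6: (1-0.577)·(-2.53,-2.49) + 0.577·(-0.74,-0.85) = (-1.4972,-1.5437)
  v7: (1-0.577)·(-1.45,-4.71) + 0.577·(0.37,-1.1) = (-0.3999,-2.6270)
  v8: (1-0.577)·(2.65,-3.38) + 0.577·(1.87,-0.32) = (2.1999,-1.6144)
Shoelace sum Σ(x_i·y_{i+1} − x_{i+1}·y_i):
  i=1: 3.2323·2.2542 − 3.3931·0.7481 = +4.7479 (running +4.7479)
  i=2: 3.3931·3.1759 − 1.4143·2.2542 = +7.5877 (running +12.3356)
  i=3: 1.4143·2.6034 − -0.7452·3.1759 = +6.0488 (running +18.3844)
  i=4: -0.7452·0.1539 − -1.4487·2.6034 = +3.6569 (running +22.0413)
  i=5: -1.4487·-1.5437 − -1.4972·0.1539 = +2.4668 (running +24.5081)
  i=6: -1.4972·-2.6270 − -0.3999·-1.5437 = +3.3158 (running +27.8240)
  i=7: -0.3999·-1.6144 − 2.1999·-2.6270 = +6.4248 (running +34.2488)
  i=8: 2.1999·0.7481 − 3.2323·-1.6144 = +6.8640 (running +41.1128)
Area = |Σ|/2 = |41.1128|/2 = 20.5564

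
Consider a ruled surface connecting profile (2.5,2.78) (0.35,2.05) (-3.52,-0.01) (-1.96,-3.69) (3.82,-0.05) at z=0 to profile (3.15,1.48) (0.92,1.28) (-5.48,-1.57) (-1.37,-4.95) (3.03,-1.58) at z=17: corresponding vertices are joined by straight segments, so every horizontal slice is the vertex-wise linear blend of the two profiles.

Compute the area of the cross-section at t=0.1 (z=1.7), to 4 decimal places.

Cross-section at t=0.1: each vertex is (1-t)·p0[i] + t·p1[i].
  v1: (1-0.1)·(2.5,2.78) + 0.1·(3.15,1.48) = (2.5650,2.6500)
  v2: (1-0.1)·(0.35,2.05) + 0.1·(0.92,1.28) = (0.4070,1.9730)
  v3: (1-0.1)·(-3.52,-0.01) + 0.1·(-5.48,-1.57) = (-3.7160,-0.1660)
  v4: (1-0.1)·(-1.96,-3.69) + 0.1·(-1.37,-4.95) = (-1.9010,-3.8160)
  v5: (1-0.1)·(3.82,-0.05) + 0.1·(3.03,-1.58) = (3.7410,-0.2030)
Shoelace sum Σ(x_i·y_{i+1} − x_{i+1}·y_i):
  i=1: 2.5650·1.9730 − 0.4070·2.6500 = +3.9822 (running +3.9822)
  i=2: 0.4070·-0.1660 − -3.7160·1.9730 = +7.2641 (running +11.2463)
  i=3: -3.7160·-3.8160 − -1.9010·-0.1660 = +13.8647 (running +25.1110)
  i=4: -1.9010·-0.2030 − 3.7410·-3.8160 = +14.6616 (running +39.7725)
  i=5: 3.7410·2.6500 − 2.5650·-0.2030 = +10.4343 (running +50.2069)
Area = |Σ|/2 = |50.2069|/2 = 25.1034

Area at t=0.1: 25.1034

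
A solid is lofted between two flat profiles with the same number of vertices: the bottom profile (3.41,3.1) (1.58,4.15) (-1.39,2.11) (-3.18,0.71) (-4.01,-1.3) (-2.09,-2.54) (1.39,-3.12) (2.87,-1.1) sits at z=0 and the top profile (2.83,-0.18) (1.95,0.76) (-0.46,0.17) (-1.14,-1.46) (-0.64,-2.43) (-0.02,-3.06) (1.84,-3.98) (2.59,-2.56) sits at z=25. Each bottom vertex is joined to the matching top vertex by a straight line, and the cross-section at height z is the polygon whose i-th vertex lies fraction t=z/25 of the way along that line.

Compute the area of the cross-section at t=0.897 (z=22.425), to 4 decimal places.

Cross-section at t=0.897: each vertex is (1-t)·p0[i] + t·p1[i].
  v1: (1-0.897)·(3.41,3.1) + 0.897·(2.83,-0.18) = (2.8897,0.1578)
  v2: (1-0.897)·(1.58,4.15) + 0.897·(1.95,0.76) = (1.9119,1.1092)
  v3: (1-0.897)·(-1.39,2.11) + 0.897·(-0.46,0.17) = (-0.5558,0.3698)
  v4: (1-0.897)·(-3.18,0.71) + 0.897·(-1.14,-1.46) = (-1.3501,-1.2365)
  v5: (1-0.897)·(-4.01,-1.3) + 0.897·(-0.64,-2.43) = (-0.9871,-2.3136)
  v6: (1-0.897)·(-2.09,-2.54) + 0.897·(-0.02,-3.06) = (-0.2332,-3.0064)
  v7: (1-0.897)·(1.39,-3.12) + 0.897·(1.84,-3.98) = (1.7937,-3.8914)
  v8: (1-0.897)·(2.87,-1.1) + 0.897·(2.59,-2.56) = (2.6188,-2.4096)
Shoelace sum Σ(x_i·y_{i+1} − x_{i+1}·y_i):
  i=1: 2.8897·1.1092 − 1.9119·0.1578 = +2.9034 (running +2.9034)
  i=2: 1.9119·0.3698 − -0.5558·1.1092 = +1.3235 (running +4.2270)
  i=3: -0.5558·-1.2365 − -1.3501·0.3698 = +1.1865 (running +5.4135)
  i=4: -1.3501·-2.3136 − -0.9871·-1.2365 = +1.9031 (running +7.3166)
  i=5: -0.9871·-3.0064 − -0.2332·-2.3136 = +2.4281 (running +9.7447)
  i=6: -0.2332·-3.8914 − 1.7937·-3.0064 = +6.3000 (running +16.0447)
  i=7: 1.7937·-2.4096 − 2.6188·-3.8914 = +5.8690 (running +21.9137)
  i=8: 2.6188·0.1578 − 2.8897·-2.4096 = +7.3765 (running +29.2903)
Area = |Σ|/2 = |29.2903|/2 = 14.6451

Area at t=0.897: 14.6451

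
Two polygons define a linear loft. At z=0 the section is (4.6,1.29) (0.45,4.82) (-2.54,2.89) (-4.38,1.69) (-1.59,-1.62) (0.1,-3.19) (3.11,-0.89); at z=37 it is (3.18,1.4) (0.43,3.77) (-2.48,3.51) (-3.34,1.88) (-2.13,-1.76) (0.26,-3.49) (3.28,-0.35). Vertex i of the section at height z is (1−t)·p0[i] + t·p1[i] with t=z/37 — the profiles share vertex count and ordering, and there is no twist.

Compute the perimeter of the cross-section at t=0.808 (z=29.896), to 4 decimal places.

Cross-section at t=0.808: each vertex is (1-t)·p0[i] + t·p1[i].
  v1: (1-0.808)·(4.6,1.29) + 0.808·(3.18,1.4) = (3.4526,1.3789)
  v2: (1-0.808)·(0.45,4.82) + 0.808·(0.43,3.77) = (0.4338,3.9716)
  v3: (1-0.808)·(-2.54,2.89) + 0.808·(-2.48,3.51) = (-2.4915,3.3910)
  v4: (1-0.808)·(-4.38,1.69) + 0.808·(-3.34,1.88) = (-3.5397,1.8435)
  v5: (1-0.808)·(-1.59,-1.62) + 0.808·(-2.13,-1.76) = (-2.0263,-1.7331)
  v6: (1-0.808)·(0.1,-3.19) + 0.808·(0.26,-3.49) = (0.2293,-3.4324)
  v7: (1-0.808)·(3.11,-0.89) + 0.808·(3.28,-0.35) = (3.2474,-0.4537)
Perimeter = Σ |v_{i+1} − v_i|:
  edge 1→2: √(-3.0188² + 2.5927²) = 3.9794 (running 3.9794)
  edge 2→3: √(-2.9254² + -0.5806²) = 2.9824 (running 6.9618)
  edge 3→4: √(-1.0482² + -1.5474²) = 1.8690 (running 8.8308)
  edge 4→5: √(1.5134² + -3.5766²) = 3.8836 (running 12.7144)
  edge 5→6: √(2.2556² + -1.6993²) = 2.8241 (running 15.5385)
  edge 6→7: √(3.0181² + 2.9787²) = 4.2405 (running 19.7790)
  edge 7→1: √(0.2053² + 1.8326²) = 1.8440 (running 21.6230)
Perimeter = 21.6230

Perimeter at t=0.808: 21.6230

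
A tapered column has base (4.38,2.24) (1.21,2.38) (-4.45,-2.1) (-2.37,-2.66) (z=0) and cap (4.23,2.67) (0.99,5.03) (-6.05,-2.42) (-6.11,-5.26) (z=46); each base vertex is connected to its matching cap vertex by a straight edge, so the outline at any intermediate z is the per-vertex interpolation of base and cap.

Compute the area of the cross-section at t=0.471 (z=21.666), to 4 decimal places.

Cross-section at t=0.471: each vertex is (1-t)·p0[i] + t·p1[i].
  v1: (1-0.471)·(4.38,2.24) + 0.471·(4.23,2.67) = (4.3094,2.4425)
  v2: (1-0.471)·(1.21,2.38) + 0.471·(0.99,5.03) = (1.1064,3.6282)
  v3: (1-0.471)·(-4.45,-2.1) + 0.471·(-6.05,-2.42) = (-5.2036,-2.2507)
  v4: (1-0.471)·(-2.37,-2.66) + 0.471·(-6.11,-5.26) = (-4.1315,-3.8846)
Shoelace sum Σ(x_i·y_{i+1} − x_{i+1}·y_i):
  i=1: 4.3094·3.6282 − 1.1064·2.4425 = +12.9326 (running +12.9326)
  i=2: 1.1064·-2.2507 − -5.2036·3.6282 = +16.3893 (running +29.3219)
  i=3: -5.2036·-3.8846 − -4.1315·-2.2507 = +10.9150 (running +40.2369)
  i=4: -4.1315·2.4425 − 4.3094·-3.8846 = +6.6487 (running +46.8855)
Area = |Σ|/2 = |46.8855|/2 = 23.4428

Area at t=0.471: 23.4428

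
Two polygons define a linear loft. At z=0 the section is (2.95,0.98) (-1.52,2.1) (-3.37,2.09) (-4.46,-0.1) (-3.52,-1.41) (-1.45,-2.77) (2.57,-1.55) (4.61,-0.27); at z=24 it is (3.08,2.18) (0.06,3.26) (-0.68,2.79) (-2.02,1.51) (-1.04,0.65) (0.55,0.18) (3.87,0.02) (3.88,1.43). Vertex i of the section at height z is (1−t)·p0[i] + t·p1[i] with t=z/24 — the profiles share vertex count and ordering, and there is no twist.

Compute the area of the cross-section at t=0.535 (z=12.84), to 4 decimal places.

Area at t=0.535: 19.2503

Cross-section at t=0.535: each vertex is (1-t)·p0[i] + t·p1[i].
  v1: (1-0.535)·(2.95,0.98) + 0.535·(3.08,2.18) = (3.0196,1.6220)
  v2: (1-0.535)·(-1.52,2.1) + 0.535·(0.06,3.26) = (-0.6747,2.7206)
  v3: (1-0.535)·(-3.37,2.09) + 0.535·(-0.68,2.79) = (-1.9309,2.4645)
  v4: (1-0.535)·(-4.46,-0.1) + 0.535·(-2.02,1.51) = (-3.1546,0.7614)
  v5: (1-0.535)·(-3.52,-1.41) + 0.535·(-1.04,0.65) = (-2.1932,-0.3079)
  v6: (1-0.535)·(-1.45,-2.77) + 0.535·(0.55,0.18) = (-0.3800,-1.1917)
  v7: (1-0.535)·(2.57,-1.55) + 0.535·(3.87,0.02) = (3.2655,-0.7100)
  v8: (1-0.535)·(4.61,-0.27) + 0.535·(3.88,1.43) = (4.2195,0.6395)
Shoelace sum Σ(x_i·y_{i+1} − x_{i+1}·y_i):
  i=1: 3.0196·2.7206 − -0.6747·1.6220 = +9.3094 (running +9.3094)
  i=2: -0.6747·2.4645 − -1.9309·2.7206 = +3.5903 (running +12.8996)
  i=3: -1.9309·0.7614 − -3.1546·2.4645 = +6.3045 (running +19.2041)
  i=4: -3.1546·-0.3079 − -2.1932·0.7614 = +2.6411 (running +21.8452)
  i=5: -2.1932·-1.1917 − -0.3800·-0.3079 = +2.4967 (running +24.3419)
  i=6: -0.3800·-0.7100 − 3.2655·-1.1917 = +4.1615 (running +28.5034)
  i=7: 3.2655·0.6395 − 4.2195·-0.7100 = +5.0843 (running +33.5877)
  i=8: 4.2195·1.6220 − 3.0196·0.6395 = +4.9129 (running +38.5007)
Area = |Σ|/2 = |38.5007|/2 = 19.2503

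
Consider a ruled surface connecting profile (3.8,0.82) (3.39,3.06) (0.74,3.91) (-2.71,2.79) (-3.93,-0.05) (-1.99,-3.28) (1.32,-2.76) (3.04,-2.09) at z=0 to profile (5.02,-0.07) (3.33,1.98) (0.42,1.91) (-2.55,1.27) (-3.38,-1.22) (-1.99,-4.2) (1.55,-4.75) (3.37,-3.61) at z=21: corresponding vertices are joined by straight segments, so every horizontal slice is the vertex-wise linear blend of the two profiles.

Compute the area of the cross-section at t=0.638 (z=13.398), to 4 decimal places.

Area at t=0.638: 41.6947

Cross-section at t=0.638: each vertex is (1-t)·p0[i] + t·p1[i].
  v1: (1-0.638)·(3.8,0.82) + 0.638·(5.02,-0.07) = (4.5784,0.2522)
  v2: (1-0.638)·(3.39,3.06) + 0.638·(3.33,1.98) = (3.3517,2.3710)
  v3: (1-0.638)·(0.74,3.91) + 0.638·(0.42,1.91) = (0.5358,2.6340)
  v4: (1-0.638)·(-2.71,2.79) + 0.638·(-2.55,1.27) = (-2.6079,1.8202)
  v5: (1-0.638)·(-3.93,-0.05) + 0.638·(-3.38,-1.22) = (-3.5791,-0.7965)
  v6: (1-0.638)·(-1.99,-3.28) + 0.638·(-1.99,-4.2) = (-1.9900,-3.8670)
  v7: (1-0.638)·(1.32,-2.76) + 0.638·(1.55,-4.75) = (1.4667,-4.0296)
  v8: (1-0.638)·(3.04,-2.09) + 0.638·(3.37,-3.61) = (3.2505,-3.0598)
Shoelace sum Σ(x_i·y_{i+1} − x_{i+1}·y_i):
  i=1: 4.5784·2.3710 − 3.3517·0.2522 = +10.0099 (running +10.0099)
  i=2: 3.3517·2.6340 − 0.5358·2.3710 = +7.5580 (running +17.5678)
  i=3: 0.5358·1.8202 − -2.6079·2.6340 = +7.8446 (running +25.4125)
  i=4: -2.6079·-0.7965 − -3.5791·1.8202 = +8.5919 (running +34.0044)
  i=5: -3.5791·-3.8670 − -1.9900·-0.7965 = +12.2553 (running +46.2597)
  i=6: -1.9900·-4.0296 − 1.4667·-3.8670 = +13.6908 (running +59.9504)
  i=7: 1.4667·-3.0598 − 3.2505·-4.0296 = +8.6106 (running +68.5610)
  i=8: 3.2505·0.2522 − 4.5784·-3.0598 = +14.8284 (running +83.3894)
Area = |Σ|/2 = |83.3894|/2 = 41.6947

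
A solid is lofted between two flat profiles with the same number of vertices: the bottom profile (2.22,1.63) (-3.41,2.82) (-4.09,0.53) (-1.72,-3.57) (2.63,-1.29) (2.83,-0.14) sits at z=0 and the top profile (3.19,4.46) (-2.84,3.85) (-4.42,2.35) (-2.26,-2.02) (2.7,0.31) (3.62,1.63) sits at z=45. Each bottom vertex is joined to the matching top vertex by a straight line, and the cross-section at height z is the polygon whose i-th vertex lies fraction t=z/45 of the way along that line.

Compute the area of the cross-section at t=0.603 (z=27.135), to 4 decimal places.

Area at t=0.603: 31.9873

Cross-section at t=0.603: each vertex is (1-t)·p0[i] + t·p1[i].
  v1: (1-0.603)·(2.22,1.63) + 0.603·(3.19,4.46) = (2.8049,3.3365)
  v2: (1-0.603)·(-3.41,2.82) + 0.603·(-2.84,3.85) = (-3.0663,3.4411)
  v3: (1-0.603)·(-4.09,0.53) + 0.603·(-4.42,2.35) = (-4.2890,1.6275)
  v4: (1-0.603)·(-1.72,-3.57) + 0.603·(-2.26,-2.02) = (-2.0456,-2.6353)
  v5: (1-0.603)·(2.63,-1.29) + 0.603·(2.7,0.31) = (2.6722,-0.3252)
  v6: (1-0.603)·(2.83,-0.14) + 0.603·(3.62,1.63) = (3.3064,0.9273)
Shoelace sum Σ(x_i·y_{i+1} − x_{i+1}·y_i):
  i=1: 2.8049·3.4411 − -3.0663·3.3365 = +19.8826 (running +19.8826)
  i=2: -3.0663·1.6275 − -4.2890·3.4411 = +9.7685 (running +29.6511)
  i=3: -4.2890·-2.6353 − -2.0456·1.6275 = +14.6322 (running +44.2833)
  i=4: -2.0456·-0.3252 − 2.6722·-2.6353 = +7.7074 (running +51.9907)
  i=5: 2.6722·0.9273 − 3.3064·-0.3252 = +3.5532 (running +55.5439)
  i=6: 3.3064·3.3365 − 2.8049·0.9273 = +8.4306 (running +63.9746)
Area = |Σ|/2 = |63.9746|/2 = 31.9873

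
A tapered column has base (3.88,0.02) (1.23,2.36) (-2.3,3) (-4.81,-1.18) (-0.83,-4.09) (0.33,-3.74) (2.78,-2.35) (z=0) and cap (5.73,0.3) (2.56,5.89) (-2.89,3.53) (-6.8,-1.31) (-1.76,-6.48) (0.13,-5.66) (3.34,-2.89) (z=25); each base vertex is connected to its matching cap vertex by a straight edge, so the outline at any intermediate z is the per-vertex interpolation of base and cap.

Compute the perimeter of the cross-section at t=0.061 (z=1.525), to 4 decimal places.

Cross-section at t=0.061: each vertex is (1-t)·p0[i] + t·p1[i].
  v1: (1-0.061)·(3.88,0.02) + 0.061·(5.73,0.3) = (3.9929,0.0371)
  v2: (1-0.061)·(1.23,2.36) + 0.061·(2.56,5.89) = (1.3111,2.5753)
  v3: (1-0.061)·(-2.3,3) + 0.061·(-2.89,3.53) = (-2.3360,3.0323)
  v4: (1-0.061)·(-4.81,-1.18) + 0.061·(-6.8,-1.31) = (-4.9314,-1.1879)
  v5: (1-0.061)·(-0.83,-4.09) + 0.061·(-1.76,-6.48) = (-0.8867,-4.2358)
  v6: (1-0.061)·(0.33,-3.74) + 0.061·(0.13,-5.66) = (0.3178,-3.8571)
  v7: (1-0.061)·(2.78,-2.35) + 0.061·(3.34,-2.89) = (2.8142,-2.3829)
Perimeter = Σ |v_{i+1} − v_i|:
  edge 1→2: √(-2.6817² + 2.5383²) = 3.6925 (running 3.6925)
  edge 2→3: √(-3.6471² + 0.4570²) = 3.6756 (running 7.3681)
  edge 3→4: √(-2.5954² + -4.2203²) = 4.9545 (running 12.3226)
  edge 4→5: √(4.0447² + -3.0479²) = 5.0645 (running 17.3870)
  edge 5→6: √(1.2045² + 0.3787²) = 1.2626 (running 18.6497)
  edge 6→7: √(2.4964² + 1.4742²) = 2.8991 (running 21.5488)
  edge 7→1: √(1.1787² + 2.4200²) = 2.6918 (running 24.2406)
Perimeter = 24.2406

Perimeter at t=0.061: 24.2406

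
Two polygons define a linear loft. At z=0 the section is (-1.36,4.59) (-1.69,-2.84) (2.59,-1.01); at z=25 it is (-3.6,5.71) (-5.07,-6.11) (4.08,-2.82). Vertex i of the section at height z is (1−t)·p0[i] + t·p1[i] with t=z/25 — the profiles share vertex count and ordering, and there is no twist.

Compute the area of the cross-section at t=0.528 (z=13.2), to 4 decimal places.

Cross-section at t=0.528: each vertex is (1-t)·p0[i] + t·p1[i].
  v1: (1-0.528)·(-1.36,4.59) + 0.528·(-3.6,5.71) = (-2.5427,5.1814)
  v2: (1-0.528)·(-1.69,-2.84) + 0.528·(-5.07,-6.11) = (-3.4746,-4.5666)
  v3: (1-0.528)·(2.59,-1.01) + 0.528·(4.08,-2.82) = (3.3767,-1.9657)
Shoelace sum Σ(x_i·y_{i+1} − x_{i+1}·y_i):
  i=1: -2.5427·-4.5666 − -3.4746·5.1814 = +29.6148 (running +29.6148)
  i=2: -3.4746·-1.9657 − 3.3767·-4.5666 = +22.2500 (running +51.8649)
  i=3: 3.3767·5.1814 − -2.5427·-1.9657 = +12.4978 (running +64.3627)
Area = |Σ|/2 = |64.3627|/2 = 32.1813

Area at t=0.528: 32.1813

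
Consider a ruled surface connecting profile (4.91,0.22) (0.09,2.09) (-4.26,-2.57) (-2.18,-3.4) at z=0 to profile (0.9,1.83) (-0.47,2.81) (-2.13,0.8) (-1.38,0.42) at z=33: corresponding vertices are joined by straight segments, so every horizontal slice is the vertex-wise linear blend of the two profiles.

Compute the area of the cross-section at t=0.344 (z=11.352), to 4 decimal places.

Cross-section at t=0.344: each vertex is (1-t)·p0[i] + t·p1[i].
  v1: (1-0.344)·(4.91,0.22) + 0.344·(0.9,1.83) = (3.5306,0.7738)
  v2: (1-0.344)·(0.09,2.09) + 0.344·(-0.47,2.81) = (-0.1026,2.3377)
  v3: (1-0.344)·(-4.26,-2.57) + 0.344·(-2.13,0.8) = (-3.5273,-1.4107)
  v4: (1-0.344)·(-2.18,-3.4) + 0.344·(-1.38,0.42) = (-1.9048,-2.0859)
Shoelace sum Σ(x_i·y_{i+1} − x_{i+1}·y_i):
  i=1: 3.5306·2.3377 − -0.1026·0.7738 = +8.3327 (running +8.3327)
  i=2: -0.1026·-1.4107 − -3.5273·2.3377 = +8.3904 (running +16.7232)
  i=3: -3.5273·-2.0859 − -1.9048·-1.4107 = +4.6705 (running +21.3937)
  i=4: -1.9048·0.7738 − 3.5306·-2.0859 = +5.8905 (running +27.2841)
Area = |Σ|/2 = |27.2841|/2 = 13.6421

Area at t=0.344: 13.6421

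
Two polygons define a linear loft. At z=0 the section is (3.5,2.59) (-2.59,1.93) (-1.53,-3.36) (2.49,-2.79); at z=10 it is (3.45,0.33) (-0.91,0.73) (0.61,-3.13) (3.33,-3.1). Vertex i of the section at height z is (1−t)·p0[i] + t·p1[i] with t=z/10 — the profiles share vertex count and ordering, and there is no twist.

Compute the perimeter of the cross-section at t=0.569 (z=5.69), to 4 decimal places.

Cross-section at t=0.569: each vertex is (1-t)·p0[i] + t·p1[i].
  v1: (1-0.569)·(3.5,2.59) + 0.569·(3.45,0.33) = (3.4716,1.3041)
  v2: (1-0.569)·(-2.59,1.93) + 0.569·(-0.91,0.73) = (-1.6341,1.2472)
  v3: (1-0.569)·(-1.53,-3.36) + 0.569·(0.61,-3.13) = (-0.3123,-3.2291)
  v4: (1-0.569)·(2.49,-2.79) + 0.569·(3.33,-3.1) = (2.9680,-2.9664)
Perimeter = Σ |v_{i+1} − v_i|:
  edge 1→2: √(-5.1056² + -0.0569²) = 5.1059 (running 5.1059)
  edge 2→3: √(1.3217² + -4.4763²) = 4.6674 (running 9.7733)
  edge 3→4: √(3.2803² + 0.2627²) = 3.2908 (running 13.0641)
  edge 4→1: √(0.5036² + 4.2704²) = 4.3000 (running 17.3642)
Perimeter = 17.3642

Perimeter at t=0.569: 17.3642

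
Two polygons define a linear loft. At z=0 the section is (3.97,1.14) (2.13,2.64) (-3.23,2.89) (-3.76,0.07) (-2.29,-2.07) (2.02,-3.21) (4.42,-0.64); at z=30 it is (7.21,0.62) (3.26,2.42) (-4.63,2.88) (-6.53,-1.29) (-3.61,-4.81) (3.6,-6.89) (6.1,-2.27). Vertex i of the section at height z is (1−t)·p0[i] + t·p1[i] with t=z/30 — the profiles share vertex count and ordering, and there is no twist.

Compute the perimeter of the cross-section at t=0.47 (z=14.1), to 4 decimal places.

Perimeter at t=0.47: 29.5083

Cross-section at t=0.47: each vertex is (1-t)·p0[i] + t·p1[i].
  v1: (1-0.47)·(3.97,1.14) + 0.47·(7.21,0.62) = (5.4928,0.8956)
  v2: (1-0.47)·(2.13,2.64) + 0.47·(3.26,2.42) = (2.6611,2.5366)
  v3: (1-0.47)·(-3.23,2.89) + 0.47·(-4.63,2.88) = (-3.8880,2.8853)
  v4: (1-0.47)·(-3.76,0.07) + 0.47·(-6.53,-1.29) = (-5.0619,-0.5692)
  v5: (1-0.47)·(-2.29,-2.07) + 0.47·(-3.61,-4.81) = (-2.9104,-3.3578)
  v6: (1-0.47)·(2.02,-3.21) + 0.47·(3.6,-6.89) = (2.7626,-4.9396)
  v7: (1-0.47)·(4.42,-0.64) + 0.47·(6.1,-2.27) = (5.2096,-1.4061)
Perimeter = Σ |v_{i+1} − v_i|:
  edge 1→2: √(-2.8317² + 1.6410²) = 3.2728 (running 3.2728)
  edge 2→3: √(-6.5491² + 0.3487²) = 6.5584 (running 9.8312)
  edge 3→4: √(-1.1739² + -3.4545²) = 3.6485 (running 13.4797)
  edge 4→5: √(2.1515² + -2.7886²) = 3.5221 (running 17.0018)
  edge 5→6: √(5.6730² + -1.5818²) = 5.8894 (running 22.8912)
  edge 6→7: √(2.4470² + 3.5335²) = 4.2981 (running 27.1893)
  edge 7→1: √(0.2832² + 2.3017²) = 2.3191 (running 29.5083)
Perimeter = 29.5083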